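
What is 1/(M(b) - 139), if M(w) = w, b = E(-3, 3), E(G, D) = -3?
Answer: -1/142 ≈ -0.0070423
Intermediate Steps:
b = -3
1/(M(b) - 139) = 1/(-3 - 139) = 1/(-142) = -1/142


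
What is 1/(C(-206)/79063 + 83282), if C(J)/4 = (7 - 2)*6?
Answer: 79063/6584524886 ≈ 1.2007e-5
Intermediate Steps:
C(J) = 120 (C(J) = 4*((7 - 2)*6) = 4*(5*6) = 4*30 = 120)
1/(C(-206)/79063 + 83282) = 1/(120/79063 + 83282) = 1/(6584524886/79063) = 79063/6584524886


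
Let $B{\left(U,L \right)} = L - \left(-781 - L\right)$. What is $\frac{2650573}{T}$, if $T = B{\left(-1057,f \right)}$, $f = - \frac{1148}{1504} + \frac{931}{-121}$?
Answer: $\frac{60295234604}{17381405} \approx 3468.9$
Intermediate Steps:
$f = - \frac{384783}{45496}$ ($f = \left(-1148\right) \frac{1}{1504} + 931 \left(- \frac{1}{121}\right) = - \frac{287}{376} - \frac{931}{121} = - \frac{384783}{45496} \approx -8.4575$)
$B{\left(U,L \right)} = 781 + 2 L$ ($B{\left(U,L \right)} = L + \left(781 + L\right) = 781 + 2 L$)
$T = \frac{17381405}{22748}$ ($T = 781 + 2 \left(- \frac{384783}{45496}\right) = 781 - \frac{384783}{22748} = \frac{17381405}{22748} \approx 764.08$)
$\frac{2650573}{T} = \frac{2650573}{\frac{17381405}{22748}} = 2650573 \cdot \frac{22748}{17381405} = \frac{60295234604}{17381405}$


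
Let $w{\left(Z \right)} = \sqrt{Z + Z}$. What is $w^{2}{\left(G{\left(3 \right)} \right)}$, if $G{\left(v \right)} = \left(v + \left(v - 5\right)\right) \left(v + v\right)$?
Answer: $12$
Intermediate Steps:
$G{\left(v \right)} = 2 v \left(-5 + 2 v\right)$ ($G{\left(v \right)} = \left(v + \left(v - 5\right)\right) 2 v = \left(v + \left(-5 + v\right)\right) 2 v = \left(-5 + 2 v\right) 2 v = 2 v \left(-5 + 2 v\right)$)
$w{\left(Z \right)} = \sqrt{2} \sqrt{Z}$ ($w{\left(Z \right)} = \sqrt{2 Z} = \sqrt{2} \sqrt{Z}$)
$w^{2}{\left(G{\left(3 \right)} \right)} = \left(\sqrt{2} \sqrt{2 \cdot 3 \left(-5 + 2 \cdot 3\right)}\right)^{2} = \left(\sqrt{2} \sqrt{2 \cdot 3 \left(-5 + 6\right)}\right)^{2} = \left(\sqrt{2} \sqrt{2 \cdot 3 \cdot 1}\right)^{2} = \left(\sqrt{2} \sqrt{6}\right)^{2} = \left(2 \sqrt{3}\right)^{2} = 12$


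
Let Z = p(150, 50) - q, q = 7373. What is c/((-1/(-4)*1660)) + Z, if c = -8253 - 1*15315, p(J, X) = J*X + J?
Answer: 91387/415 ≈ 220.21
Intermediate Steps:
p(J, X) = J + J*X
Z = 277 (Z = 150*(1 + 50) - 1*7373 = 150*51 - 7373 = 7650 - 7373 = 277)
c = -23568 (c = -8253 - 15315 = -23568)
c/((-1/(-4)*1660)) + Z = -23568/(-1/(-4)*1660) + 277 = -23568/(-1*(-¼)*1660) + 277 = -23568/((¼)*1660) + 277 = -23568/415 + 277 = 91387/415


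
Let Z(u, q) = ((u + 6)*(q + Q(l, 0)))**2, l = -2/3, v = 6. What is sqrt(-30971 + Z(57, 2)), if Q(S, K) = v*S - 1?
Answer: 5*sqrt(190) ≈ 68.920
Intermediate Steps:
l = -2/3 (l = -2*1/3 = -2/3 ≈ -0.66667)
Q(S, K) = -1 + 6*S (Q(S, K) = 6*S - 1 = -1 + 6*S)
Z(u, q) = (-5 + q)**2*(6 + u)**2 (Z(u, q) = ((u + 6)*(q + (-1 + 6*(-2/3))))**2 = ((6 + u)*(q + (-1 - 4)))**2 = ((6 + u)*(q - 5))**2 = ((6 + u)*(-5 + q))**2 = ((-5 + q)*(6 + u))**2 = (-5 + q)**2*(6 + u)**2)
sqrt(-30971 + Z(57, 2)) = sqrt(-30971 + (-5 + 2)**2*(6 + 57)**2) = sqrt(-30971 + (-3)**2*63**2) = sqrt(-30971 + 9*3969) = sqrt(-30971 + 35721) = sqrt(4750) = 5*sqrt(190)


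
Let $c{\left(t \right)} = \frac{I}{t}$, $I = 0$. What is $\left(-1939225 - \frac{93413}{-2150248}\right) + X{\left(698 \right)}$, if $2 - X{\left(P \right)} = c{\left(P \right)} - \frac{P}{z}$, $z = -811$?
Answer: $- \frac{3381717641108705}{1743851128} \approx -1.9392 \cdot 10^{6}$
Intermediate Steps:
$c{\left(t \right)} = 0$ ($c{\left(t \right)} = \frac{0}{t} = 0$)
$X{\left(P \right)} = 2 - \frac{P}{811}$ ($X{\left(P \right)} = 2 - \left(0 - \frac{P}{-811}\right) = 2 - \left(0 - P \left(- \frac{1}{811}\right)\right) = 2 - \left(0 - - \frac{P}{811}\right) = 2 - \left(0 + \frac{P}{811}\right) = 2 - \frac{P}{811}$)
$\left(-1939225 - \frac{93413}{-2150248}\right) + X{\left(698 \right)} = \left(-1939225 - \frac{93413}{-2150248}\right) + \left(2 - \frac{698}{811}\right) = \left(-1939225 - - \frac{93413}{2150248}\right) + \left(2 - \frac{698}{811}\right) = \left(-1939225 + \frac{93413}{2150248}\right) + \frac{924}{811} = - \frac{4169814584387}{2150248} + \frac{924}{811} = - \frac{3381717641108705}{1743851128}$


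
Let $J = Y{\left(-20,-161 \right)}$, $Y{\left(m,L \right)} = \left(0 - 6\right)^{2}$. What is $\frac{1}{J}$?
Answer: $\frac{1}{36} \approx 0.027778$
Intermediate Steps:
$Y{\left(m,L \right)} = 36$ ($Y{\left(m,L \right)} = \left(-6\right)^{2} = 36$)
$J = 36$
$\frac{1}{J} = \frac{1}{36}$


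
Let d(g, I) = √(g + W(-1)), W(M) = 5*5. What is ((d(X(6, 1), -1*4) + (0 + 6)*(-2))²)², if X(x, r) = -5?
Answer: 38416 - 15744*√5 ≈ 3211.3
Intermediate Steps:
W(M) = 25
d(g, I) = √(25 + g) (d(g, I) = √(g + 25) = √(25 + g))
((d(X(6, 1), -1*4) + (0 + 6)*(-2))²)² = ((√(25 - 5) + (0 + 6)*(-2))²)² = ((√20 + 6*(-2))²)² = ((2*√5 - 12)²)² = ((-12 + 2*√5)²)² = (-12 + 2*√5)⁴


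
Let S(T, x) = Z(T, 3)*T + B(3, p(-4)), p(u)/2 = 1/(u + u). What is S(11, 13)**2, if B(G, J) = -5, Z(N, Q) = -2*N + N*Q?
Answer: 13456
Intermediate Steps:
p(u) = 1/u (p(u) = 2/(u + u) = 2/((2*u)) = 2*(1/(2*u)) = 1/u)
S(T, x) = -5 + T**2 (S(T, x) = (T*(-2 + 3))*T - 5 = (T*1)*T - 5 = T*T - 5 = T**2 - 5 = -5 + T**2)
S(11, 13)**2 = (-5 + 11**2)**2 = (-5 + 121)**2 = 116**2 = 13456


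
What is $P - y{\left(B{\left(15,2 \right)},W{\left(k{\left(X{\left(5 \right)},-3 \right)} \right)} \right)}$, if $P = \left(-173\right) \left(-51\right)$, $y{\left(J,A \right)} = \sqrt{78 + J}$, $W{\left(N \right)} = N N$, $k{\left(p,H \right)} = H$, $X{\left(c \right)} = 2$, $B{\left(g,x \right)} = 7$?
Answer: $8823 - \sqrt{85} \approx 8813.8$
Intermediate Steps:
$W{\left(N \right)} = N^{2}$
$P = 8823$
$P - y{\left(B{\left(15,2 \right)},W{\left(k{\left(X{\left(5 \right)},-3 \right)} \right)} \right)} = 8823 - \sqrt{78 + 7} = 8823 - \sqrt{85}$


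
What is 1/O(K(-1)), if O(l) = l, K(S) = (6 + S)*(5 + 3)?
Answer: 1/40 ≈ 0.025000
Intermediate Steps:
K(S) = 48 + 8*S (K(S) = (6 + S)*8 = 48 + 8*S)
1/O(K(-1)) = 1/(48 + 8*(-1)) = 1/(48 - 8) = 1/40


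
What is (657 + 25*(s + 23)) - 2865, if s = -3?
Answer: -1708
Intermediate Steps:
(657 + 25*(s + 23)) - 2865 = (657 + 25*(-3 + 23)) - 2865 = (657 + 25*20) - 2865 = (657 + 500) - 2865 = 1157 - 2865 = -1708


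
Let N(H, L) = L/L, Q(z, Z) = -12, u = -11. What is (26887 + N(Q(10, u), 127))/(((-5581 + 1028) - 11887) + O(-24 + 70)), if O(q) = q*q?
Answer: -6722/3581 ≈ -1.8771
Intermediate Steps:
O(q) = q**2
N(H, L) = 1
(26887 + N(Q(10, u), 127))/(((-5581 + 1028) - 11887) + O(-24 + 70)) = (26887 + 1)/(((-5581 + 1028) - 11887) + (-24 + 70)**2) = 26888/((-4553 - 11887) + 46**2) = 26888/(-16440 + 2116) = 26888/(-14324) = 26888*(-1/14324) = -6722/3581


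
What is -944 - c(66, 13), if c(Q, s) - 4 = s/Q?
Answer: -62581/66 ≈ -948.20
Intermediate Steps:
c(Q, s) = 4 + s/Q
-944 - c(66, 13) = -944 - (4 + 13/66) = -944 - 1*277/66 = -944 - 277/66 = -62581/66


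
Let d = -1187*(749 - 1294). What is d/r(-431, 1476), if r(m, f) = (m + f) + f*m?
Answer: -646915/635111 ≈ -1.0186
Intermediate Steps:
r(m, f) = f + m + f*m (r(m, f) = (f + m) + f*m = f + m + f*m)
d = 646915 (d = -1187*(-545) = 646915)
d/r(-431, 1476) = 646915/(1476 - 431 + 1476*(-431)) = 646915/(1476 - 431 - 636156) = 646915/(-635111) = 646915*(-1/635111) = -646915/635111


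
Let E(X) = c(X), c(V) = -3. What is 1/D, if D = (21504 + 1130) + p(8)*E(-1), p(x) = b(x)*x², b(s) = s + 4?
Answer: 1/20330 ≈ 4.9188e-5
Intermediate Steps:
b(s) = 4 + s
p(x) = x²*(4 + x) (p(x) = (4 + x)*x² = x²*(4 + x))
E(X) = -3
D = 20330 (D = (21504 + 1130) + (8²*(4 + 8))*(-3) = 22634 + (64*12)*(-3) = 22634 + 768*(-3) = 22634 - 2304 = 20330)
1/D = 1/20330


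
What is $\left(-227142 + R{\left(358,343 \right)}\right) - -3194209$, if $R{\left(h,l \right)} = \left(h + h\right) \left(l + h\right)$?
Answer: $3468983$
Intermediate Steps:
$R{\left(h,l \right)} = 2 h \left(h + l\right)$
$\left(-227142 + R{\left(358,343 \right)}\right) - -3194209 = \left(-227142 + 2 \cdot 358 \left(358 + 343\right)\right) - -3194209 = \left(-227142 + 2 \cdot 358 \cdot 701\right) + 3194209 = \left(-227142 + 501916\right) + 3194209 = 274774 + 3194209 = 3468983$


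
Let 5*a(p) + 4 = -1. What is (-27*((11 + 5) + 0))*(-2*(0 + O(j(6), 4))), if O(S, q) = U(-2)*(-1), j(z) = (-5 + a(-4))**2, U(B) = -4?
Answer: 3456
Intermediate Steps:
a(p) = -1 (a(p) = -4/5 + (1/5)*(-1) = -4/5 - 1/5 = -1)
j(z) = 36 (j(z) = (-5 - 1)**2 = (-6)**2 = 36)
O(S, q) = 4 (O(S, q) = -4*(-1) = 4)
(-27*((11 + 5) + 0))*(-2*(0 + O(j(6), 4))) = (-27*((11 + 5) + 0))*(-2*(0 + 4)) = (-27*(16 + 0))*(-2*4) = -27*16*(-8) = -432*(-8) = 3456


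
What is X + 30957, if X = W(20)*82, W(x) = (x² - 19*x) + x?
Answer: 34237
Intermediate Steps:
W(x) = x² - 18*x
X = 3280 (X = (20*(-18 + 20))*82 = (20*2)*82 = 40*82 = 3280)
X + 30957 = 3280 + 30957 = 34237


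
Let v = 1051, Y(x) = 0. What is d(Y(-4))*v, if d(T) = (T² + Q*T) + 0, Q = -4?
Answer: 0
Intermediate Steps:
d(T) = T² - 4*T (d(T) = (T² - 4*T) + 0 = T² - 4*T)
d(Y(-4))*v = (0*(-4 + 0))*1051 = (0*(-4))*1051 = 0*1051 = 0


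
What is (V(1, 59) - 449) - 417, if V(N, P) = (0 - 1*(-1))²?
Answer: -865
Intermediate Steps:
V(N, P) = 1 (V(N, P) = (0 + 1)² = 1² = 1)
(V(1, 59) - 449) - 417 = (1 - 449) - 417 = -448 - 417 = -865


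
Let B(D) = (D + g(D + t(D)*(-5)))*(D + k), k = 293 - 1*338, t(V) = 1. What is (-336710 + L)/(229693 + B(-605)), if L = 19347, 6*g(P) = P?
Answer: -952089/2067079 ≈ -0.46060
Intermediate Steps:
k = -45 (k = 293 - 338 = -45)
g(P) = P/6
B(D) = (-45 + D)*(-5/6 + 7*D/6) (B(D) = (D + (D + 1*(-5))/6)*(D - 45) = (D + (D - 5)/6)*(-45 + D) = (D + (-5 + D)/6)*(-45 + D) = (D + (-5/6 + D/6))*(-45 + D) = (-5/6 + 7*D/6)*(-45 + D) = (-45 + D)*(-5/6 + 7*D/6))
(-336710 + L)/(229693 + B(-605)) = (-336710 + 19347)/(229693 + (75/2 - 160/3*(-605) + (7/6)*(-605)**2)) = -317363/(229693 + (75/2 + 96800/3 + (7/6)*366025)) = -317363/(229693 + (75/2 + 96800/3 + 2562175/6)) = -317363/(229693 + 1378000/3) = -317363/2067079/3 = -317363*3/2067079 = -952089/2067079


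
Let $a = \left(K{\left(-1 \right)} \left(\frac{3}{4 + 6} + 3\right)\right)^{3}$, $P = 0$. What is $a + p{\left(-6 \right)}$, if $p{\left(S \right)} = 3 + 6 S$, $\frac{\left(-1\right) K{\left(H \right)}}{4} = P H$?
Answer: $-33$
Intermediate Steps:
$K{\left(H \right)} = 0$ ($K{\left(H \right)} = - 4 \cdot 0 H = \left(-4\right) 0 = 0$)
$a = 0$ ($a = \left(0 \left(\frac{3}{4 + 6} + 3\right)\right)^{3} = \left(0 \left(\frac{3}{10} + 3\right)\right)^{3} = \left(0 \cdot \frac{33}{10}\right)^{3} = 0^{3} = 0$)
$a + p{\left(-6 \right)} = 0 + \left(3 + 6 \left(-6\right)\right) = 0 + \left(3 - 36\right) = 0 - 33 = -33$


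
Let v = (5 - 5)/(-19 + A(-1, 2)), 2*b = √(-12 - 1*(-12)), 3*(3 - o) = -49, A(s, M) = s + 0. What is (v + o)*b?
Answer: 0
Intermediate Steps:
A(s, M) = s
o = 58/3 (o = 3 - ⅓*(-49) = 3 + 49/3 = 58/3 ≈ 19.333)
b = 0 (b = √(-12 - 1*(-12))/2 = √(-12 + 12)/2 = √0/2 = (½)*0 = 0)
v = 0 (v = (5 - 5)/(-19 - 1) = 0/(-20) = 0*(-1/20) = 0)
(v + o)*b = (0 + 58/3)*0 = (58/3)*0 = 0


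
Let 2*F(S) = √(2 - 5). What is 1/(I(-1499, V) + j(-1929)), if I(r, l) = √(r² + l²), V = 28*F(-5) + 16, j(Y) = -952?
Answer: -1/(952 - √(2247001 + (16 + 14*I*√3)²)) ≈ 0.0018285 - 8.6545e-7*I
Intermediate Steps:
F(S) = I*√3/2 (F(S) = √(2 - 5)/2 = √(-3)/2 = (I*√3)/2 = I*√3/2)
V = 16 + 14*I*√3 (V = 28*(I*√3/2) + 16 = 14*I*√3 + 16 = 16 + 14*I*√3 ≈ 16.0 + 24.249*I)
I(r, l) = √(l² + r²)
1/(I(-1499, V) + j(-1929)) = 1/(√((16 + 14*I*√3)² + (-1499)²) - 952) = 1/(√((16 + 14*I*√3)² + 2247001) - 952) = 1/(√(2247001 + (16 + 14*I*√3)²) - 952) = 1/(-952 + √(2247001 + (16 + 14*I*√3)²))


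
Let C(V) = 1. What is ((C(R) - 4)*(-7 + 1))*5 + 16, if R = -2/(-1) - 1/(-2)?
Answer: 106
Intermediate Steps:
R = 5/2 (R = -2*(-1) - 1*(-1/2) = 2 + 1/2 = 5/2 ≈ 2.5000)
((C(R) - 4)*(-7 + 1))*5 + 16 = ((1 - 4)*(-7 + 1))*5 + 16 = -3*(-6)*5 + 16 = 18*5 + 16 = 90 + 16 = 106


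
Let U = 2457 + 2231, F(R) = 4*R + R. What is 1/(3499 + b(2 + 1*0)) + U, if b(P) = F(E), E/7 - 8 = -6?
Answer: 16731473/3569 ≈ 4688.0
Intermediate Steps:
E = 14 (E = 56 + 7*(-6) = 56 - 42 = 14)
F(R) = 5*R
b(P) = 70 (b(P) = 5*14 = 70)
U = 4688
1/(3499 + b(2 + 1*0)) + U = 1/(3499 + 70) + 4688 = 1/3569 + 4688 = 16731473/3569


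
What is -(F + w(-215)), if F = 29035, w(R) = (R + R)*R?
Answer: -121485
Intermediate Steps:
w(R) = 2*R**2 (w(R) = (2*R)*R = 2*R**2)
-(F + w(-215)) = -(29035 + 2*(-215)**2) = -(29035 + 2*46225) = -(29035 + 92450) = -1*121485 = -121485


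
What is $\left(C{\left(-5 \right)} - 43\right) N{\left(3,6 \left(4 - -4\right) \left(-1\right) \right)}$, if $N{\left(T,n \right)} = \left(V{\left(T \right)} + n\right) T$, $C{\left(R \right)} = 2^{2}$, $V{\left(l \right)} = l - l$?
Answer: $5616$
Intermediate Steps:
$V{\left(l \right)} = 0$
$C{\left(R \right)} = 4$
$N{\left(T,n \right)} = T n$ ($N{\left(T,n \right)} = \left(0 + n\right) T = n T = T n$)
$\left(C{\left(-5 \right)} - 43\right) N{\left(3,6 \left(4 - -4\right) \left(-1\right) \right)} = \left(4 - 43\right) 3 \cdot 6 \left(4 - -4\right) \left(-1\right) = - 39 \cdot 3 \cdot 6 \left(4 + 4\right) \left(-1\right) = - 39 \cdot 3 \cdot 6 \cdot 8 \left(-1\right) = - 39 \cdot 3 \cdot 48 \left(-1\right) = - 39 \cdot 3 \left(-48\right) = \left(-39\right) \left(-144\right) = 5616$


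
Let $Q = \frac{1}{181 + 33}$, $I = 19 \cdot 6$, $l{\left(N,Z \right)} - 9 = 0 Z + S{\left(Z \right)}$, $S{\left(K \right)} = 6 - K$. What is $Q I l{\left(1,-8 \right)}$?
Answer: $\frac{1311}{107} \approx 12.252$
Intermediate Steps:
$l{\left(N,Z \right)} = 15 - Z$ ($l{\left(N,Z \right)} = 9 - \left(-6 + Z\right) = 15 - Z$)
$I = 114$
$Q = \frac{1}{214} \approx 0.0046729$
$Q I l{\left(1,-8 \right)} = \frac{1}{214} \cdot 114 \left(15 - -8\right) = \frac{57 \left(15 + 8\right)}{107} = \frac{57}{107} \cdot 23 = \frac{1311}{107}$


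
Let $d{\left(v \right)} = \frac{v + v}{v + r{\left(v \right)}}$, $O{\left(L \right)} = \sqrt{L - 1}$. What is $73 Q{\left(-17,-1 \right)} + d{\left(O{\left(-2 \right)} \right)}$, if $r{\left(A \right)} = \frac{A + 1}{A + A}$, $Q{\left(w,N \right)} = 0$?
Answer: $\frac{15}{7} + \frac{3 i \sqrt{3}}{7} \approx 2.1429 + 0.74231 i$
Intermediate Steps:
$r{\left(A \right)} = \frac{1 + A}{2 A}$
$O{\left(L \right)} = \sqrt{-1 + L}$
$d{\left(v \right)} = \frac{2 v}{v + \frac{1 + v}{2 v}}$ ($d{\left(v \right)} = \frac{v + v}{v + \frac{1 + v}{2 v}} = \frac{2 v}{v + \frac{1 + v}{2 v}}$)
$73 Q{\left(-17,-1 \right)} + d{\left(O{\left(-2 \right)} \right)} = 73 \cdot 0 + \frac{4 \left(\sqrt{-1 - 2}\right)^{2}}{1 + \sqrt{-1 - 2} + 2 \left(\sqrt{-1 - 2}\right)^{2}} = 0 + \frac{4 \left(\sqrt{-3}\right)^{2}}{1 + \sqrt{-3} + 2 \left(\sqrt{-3}\right)^{2}} = 0 + \frac{4 \left(i \sqrt{3}\right)^{2}}{1 + i \sqrt{3} + 2 \left(i \sqrt{3}\right)^{2}} = 0 + 4 \left(-3\right) \frac{1}{1 + i \sqrt{3} + 2 \left(-3\right)} = 0 + 4 \left(-3\right) \frac{1}{1 + i \sqrt{3} - 6} = 0 + 4 \left(-3\right) \frac{1}{-5 + i \sqrt{3}} = 0 - \frac{12}{-5 + i \sqrt{3}} = - \frac{12}{-5 + i \sqrt{3}}$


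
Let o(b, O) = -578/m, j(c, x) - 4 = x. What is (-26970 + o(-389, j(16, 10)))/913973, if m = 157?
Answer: -4234868/143493761 ≈ -0.029513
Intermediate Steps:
j(c, x) = 4 + x
o(b, O) = -578/157
(-26970 + o(-389, j(16, 10)))/913973 = (-26970 - 578/157)/913973 = -4234868/157*1/913973 = -4234868/143493761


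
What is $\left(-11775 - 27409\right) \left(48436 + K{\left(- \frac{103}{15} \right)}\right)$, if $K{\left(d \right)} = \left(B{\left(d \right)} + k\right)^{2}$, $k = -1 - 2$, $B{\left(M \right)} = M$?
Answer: $- \frac{427889436736}{225} \approx -1.9017 \cdot 10^{9}$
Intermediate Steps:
$k = -3$
$K{\left(d \right)} = \left(-3 + d\right)^{2}$ ($K{\left(d \right)} = \left(d - 3\right)^{2} = \left(-3 + d\right)^{2}$)
$\left(-11775 - 27409\right) \left(48436 + K{\left(- \frac{103}{15} \right)}\right) = \left(-11775 - 27409\right) \left(48436 + \left(-3 - \frac{103}{15}\right)^{2}\right) = - 39184 \left(48436 + \left(-3 - \frac{103}{15}\right)^{2}\right) = - 39184 \left(48436 + \left(- \frac{148}{15}\right)^{2}\right) = - 39184 \left(48436 + \frac{21904}{225}\right) = \left(-39184\right) \frac{10920004}{225} = - \frac{427889436736}{225}$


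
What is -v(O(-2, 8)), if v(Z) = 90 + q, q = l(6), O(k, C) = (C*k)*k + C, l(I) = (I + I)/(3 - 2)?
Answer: -102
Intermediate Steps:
l(I) = 2*I (l(I) = (2*I)/1 = (2*I)*1 = 2*I)
O(k, C) = C + C*k**2 (O(k, C) = C*k**2 + C = C + C*k**2)
q = 12 (q = 2*6 = 12)
v(Z) = 102 (v(Z) = 90 + 12 = 102)
-v(O(-2, 8)) = -1*102 = -102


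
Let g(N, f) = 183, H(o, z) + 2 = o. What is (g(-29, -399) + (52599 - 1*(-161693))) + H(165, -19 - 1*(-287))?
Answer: 214638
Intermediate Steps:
H(o, z) = -2 + o
(g(-29, -399) + (52599 - 1*(-161693))) + H(165, -19 - 1*(-287)) = (183 + (52599 - 1*(-161693))) + (-2 + 165) = (183 + (52599 + 161693)) + 163 = (183 + 214292) + 163 = 214475 + 163 = 214638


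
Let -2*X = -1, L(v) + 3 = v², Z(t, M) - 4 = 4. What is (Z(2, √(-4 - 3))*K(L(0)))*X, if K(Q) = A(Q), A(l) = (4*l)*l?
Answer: 144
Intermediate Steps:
A(l) = 4*l²
Z(t, M) = 8 (Z(t, M) = 4 + 4 = 8)
L(v) = -3 + v²
X = ½ (X = -½*(-1) = ½ ≈ 0.50000)
K(Q) = 4*Q²
(Z(2, √(-4 - 3))*K(L(0)))*X = (8*(4*(-3 + 0²)²))*(½) = (8*(4*(-3 + 0)²))*(½) = (8*(4*(-3)²))*(½) = (8*(4*9))*(½) = (8*36)*(½) = 288*(½) = 144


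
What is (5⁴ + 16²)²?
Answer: 776161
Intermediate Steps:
(5⁴ + 16²)² = (625 + 256)² = 881² = 776161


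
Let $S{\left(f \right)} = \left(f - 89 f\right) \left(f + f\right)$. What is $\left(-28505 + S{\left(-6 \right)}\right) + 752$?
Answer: $-34089$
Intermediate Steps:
$S{\left(f \right)} = - 176 f^{2}$ ($S{\left(f \right)} = - 88 f 2 f = - 176 f^{2}$)
$\left(-28505 + S{\left(-6 \right)}\right) + 752 = \left(-28505 - 176 \left(-6\right)^{2}\right) + 752 = \left(-28505 - 6336\right) + 752 = -34841 + 752 = -34089$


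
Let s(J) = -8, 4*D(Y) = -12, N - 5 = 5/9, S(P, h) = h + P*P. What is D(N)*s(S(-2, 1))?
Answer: 24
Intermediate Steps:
S(P, h) = h + P**2
N = 50/9 (N = 5 + 5/9 = 50/9 ≈ 5.5556)
D(Y) = -3 (D(Y) = (1/4)*(-12) = -3)
D(N)*s(S(-2, 1)) = -3*(-8) = 24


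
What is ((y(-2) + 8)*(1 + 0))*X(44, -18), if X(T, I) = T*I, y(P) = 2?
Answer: -7920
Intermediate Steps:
X(T, I) = I*T
((y(-2) + 8)*(1 + 0))*X(44, -18) = ((2 + 8)*(1 + 0))*(-18*44) = (10*1)*(-792) = 10*(-792) = -7920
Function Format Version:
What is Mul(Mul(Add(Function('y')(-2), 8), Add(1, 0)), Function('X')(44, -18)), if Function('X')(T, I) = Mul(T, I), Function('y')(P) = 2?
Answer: -7920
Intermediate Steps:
Function('X')(T, I) = Mul(I, T)
Mul(Mul(Add(Function('y')(-2), 8), Add(1, 0)), Function('X')(44, -18)) = Mul(Mul(Add(2, 8), Add(1, 0)), Mul(-18, 44)) = Mul(Mul(10, 1), -792) = Mul(10, -792) = -7920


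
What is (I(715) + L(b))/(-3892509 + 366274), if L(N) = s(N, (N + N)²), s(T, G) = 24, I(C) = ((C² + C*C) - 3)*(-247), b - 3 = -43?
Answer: 50508877/705247 ≈ 71.619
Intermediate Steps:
b = -40 (b = 3 - 43 = -40)
I(C) = 741 - 494*C² (I(C) = ((C² + C²) - 3)*(-247) = (2*C² - 3)*(-247) = (-3 + 2*C²)*(-247) = 741 - 494*C²)
L(N) = 24
(I(715) + L(b))/(-3892509 + 366274) = ((741 - 494*715²) + 24)/(-3892509 + 366274) = ((741 - 494*511225) + 24)/(-3526235) = ((741 - 252545150) + 24)*(-1/3526235) = (-252544409 + 24)*(-1/3526235) = -252544385*(-1/3526235) = 50508877/705247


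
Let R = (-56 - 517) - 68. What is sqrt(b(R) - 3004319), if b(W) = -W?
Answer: 3*I*sqrt(333742) ≈ 1733.1*I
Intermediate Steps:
R = -641 (R = -573 - 68 = -641)
sqrt(b(R) - 3004319) = sqrt(-1*(-641) - 3004319) = sqrt(641 - 3004319) = sqrt(-3003678) = 3*I*sqrt(333742)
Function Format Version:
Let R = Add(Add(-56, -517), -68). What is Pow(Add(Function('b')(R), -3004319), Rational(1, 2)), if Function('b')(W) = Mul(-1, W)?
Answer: Mul(3, I, Pow(333742, Rational(1, 2))) ≈ Mul(1733.1, I)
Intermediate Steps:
R = -641 (R = Add(-573, -68) = -641)
Pow(Add(Function('b')(R), -3004319), Rational(1, 2)) = Pow(Add(Mul(-1, -641), -3004319), Rational(1, 2)) = Pow(Add(641, -3004319), Rational(1, 2)) = Pow(-3003678, Rational(1, 2)) = Mul(3, I, Pow(333742, Rational(1, 2)))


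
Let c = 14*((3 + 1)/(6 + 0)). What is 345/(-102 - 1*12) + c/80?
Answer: -3317/1140 ≈ -2.9096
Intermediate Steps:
c = 28/3 (c = 14*(4/6) = 14*(4*(⅙)) = 14*(⅔) = 28/3 ≈ 9.3333)
345/(-102 - 1*12) + c/80 = 345/(-102 - 1*12) + (28/3)/80 = 345/(-102 - 12) + (28/3)*(1/80) = 345/(-114) + 7/60 = 345*(-1/114) + 7/60 = -115/38 + 7/60 = -3317/1140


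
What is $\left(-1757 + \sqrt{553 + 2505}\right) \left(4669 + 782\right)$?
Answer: $-9577407 + 5451 \sqrt{3058} \approx -9.276 \cdot 10^{6}$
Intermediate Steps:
$\left(-1757 + \sqrt{553 + 2505}\right) \left(4669 + 782\right) = \left(-1757 + \sqrt{3058}\right) 5451 = -9577407 + 5451 \sqrt{3058}$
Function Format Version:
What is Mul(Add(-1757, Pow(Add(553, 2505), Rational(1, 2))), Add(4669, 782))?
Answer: Add(-9577407, Mul(5451, Pow(3058, Rational(1, 2)))) ≈ -9.2760e+6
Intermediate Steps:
Mul(Add(-1757, Pow(Add(553, 2505), Rational(1, 2))), Add(4669, 782)) = Mul(Add(-1757, Pow(3058, Rational(1, 2))), 5451) = Add(-9577407, Mul(5451, Pow(3058, Rational(1, 2))))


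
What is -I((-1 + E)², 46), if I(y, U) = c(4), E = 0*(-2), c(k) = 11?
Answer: -11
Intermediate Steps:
E = 0
I(y, U) = 11
-I((-1 + E)², 46) = -1*11 = -11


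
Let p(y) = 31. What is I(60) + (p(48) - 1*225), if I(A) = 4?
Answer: -190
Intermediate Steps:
I(60) + (p(48) - 1*225) = 4 + (31 - 1*225) = 4 + (31 - 225) = 4 - 194 = -190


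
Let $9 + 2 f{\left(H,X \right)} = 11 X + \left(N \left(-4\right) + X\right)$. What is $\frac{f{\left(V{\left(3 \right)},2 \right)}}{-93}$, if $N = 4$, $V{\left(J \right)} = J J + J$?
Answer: $\frac{1}{186} \approx 0.0053763$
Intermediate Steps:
$V{\left(J \right)} = J + J^{2}$ ($V{\left(J \right)} = J^{2} + J = J + J^{2}$)
$f{\left(H,X \right)} = - \frac{25}{2} + 6 X$ ($f{\left(H,X \right)} = - \frac{9}{2} + \frac{11 X + \left(4 \left(-4\right) + X\right)}{2} = - \frac{9}{2} + \frac{11 X + \left(-16 + X\right)}{2} = - \frac{9}{2} + \frac{-16 + 12 X}{2} = - \frac{9}{2} + \left(-8 + 6 X\right) = - \frac{25}{2} + 6 X$)
$\frac{f{\left(V{\left(3 \right)},2 \right)}}{-93} = \frac{- \frac{25}{2} + 6 \cdot 2}{-93} = \left(- \frac{25}{2} + 12\right) \left(- \frac{1}{93}\right) = \left(- \frac{1}{2}\right) \left(- \frac{1}{93}\right) = \frac{1}{186}$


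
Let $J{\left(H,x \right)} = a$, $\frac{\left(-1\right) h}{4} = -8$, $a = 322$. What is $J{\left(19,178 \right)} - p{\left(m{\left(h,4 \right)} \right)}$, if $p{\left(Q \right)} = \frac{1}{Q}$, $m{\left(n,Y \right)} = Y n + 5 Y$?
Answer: $\frac{47655}{148} \approx 321.99$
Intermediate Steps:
$h = 32$ ($h = \left(-4\right) \left(-8\right) = 32$)
$m{\left(n,Y \right)} = 5 Y + Y n$
$J{\left(H,x \right)} = 322$
$J{\left(19,178 \right)} - p{\left(m{\left(h,4 \right)} \right)} = 322 - \frac{1}{4 \left(5 + 32\right)} = 322 - \frac{1}{4 \cdot 37} = 322 - \frac{1}{148} = \frac{47655}{148}$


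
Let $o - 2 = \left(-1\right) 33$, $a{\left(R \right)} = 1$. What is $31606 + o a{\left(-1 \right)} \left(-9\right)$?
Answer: $31885$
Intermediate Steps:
$o = -31$ ($o = 2 - 33 = -31$)
$31606 + o a{\left(-1 \right)} \left(-9\right) = 31606 + \left(-31\right) 1 \left(-9\right) = 31606 - -279 = 31606 + 279 = 31885$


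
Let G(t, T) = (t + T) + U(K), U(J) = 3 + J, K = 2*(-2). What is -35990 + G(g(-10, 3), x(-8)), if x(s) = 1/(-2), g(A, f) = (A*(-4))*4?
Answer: -71663/2 ≈ -35832.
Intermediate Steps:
g(A, f) = -16*A (g(A, f) = -4*A*4 = -16*A)
K = -4
x(s) = -½
G(t, T) = -1 + T + t (G(t, T) = (t + T) + (3 - 4) = (T + t) - 1 = -1 + T + t)
-35990 + G(g(-10, 3), x(-8)) = -35990 + (-1 - ½ - 16*(-10)) = -35990 + (-1 - ½ + 160) = -35990 + 317/2 = -71663/2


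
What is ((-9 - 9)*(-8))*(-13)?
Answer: -1872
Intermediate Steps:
((-9 - 9)*(-8))*(-13) = -18*(-8)*(-13) = 144*(-13) = -1872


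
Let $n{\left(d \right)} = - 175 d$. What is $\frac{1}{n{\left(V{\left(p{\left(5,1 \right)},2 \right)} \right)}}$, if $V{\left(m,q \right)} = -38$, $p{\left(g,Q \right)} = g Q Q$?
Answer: $\frac{1}{6650} \approx 0.00015038$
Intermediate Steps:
$p{\left(g,Q \right)} = g Q^{2}$ ($p{\left(g,Q \right)} = Q g Q = g Q^{2}$)
$\frac{1}{n{\left(V{\left(p{\left(5,1 \right)},2 \right)} \right)}} = \frac{1}{\left(-175\right) \left(-38\right)} = \frac{1}{6650}$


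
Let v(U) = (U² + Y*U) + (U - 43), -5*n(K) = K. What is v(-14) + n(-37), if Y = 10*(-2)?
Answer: 2132/5 ≈ 426.40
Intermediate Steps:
Y = -20
n(K) = -K/5
v(U) = -43 + U² - 19*U (v(U) = (U² - 20*U) + (U - 43) = (U² - 20*U) + (-43 + U) = -43 + U² - 19*U)
v(-14) + n(-37) = (-43 + (-14)² - 19*(-14)) - ⅕*(-37) = (-43 + 196 + 266) + 37/5 = 419 + 37/5 = 2132/5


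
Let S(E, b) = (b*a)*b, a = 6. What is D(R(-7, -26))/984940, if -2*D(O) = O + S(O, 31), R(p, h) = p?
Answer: -5759/1969880 ≈ -0.0029235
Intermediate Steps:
S(E, b) = 6*b² (S(E, b) = (b*6)*b = (6*b)*b = 6*b²)
D(O) = -2883 - O/2 (D(O) = -(O + 6*31²)/2 = -(O + 6*961)/2 = -(O + 5766)/2 = -(5766 + O)/2 = -2883 - O/2)
D(R(-7, -26))/984940 = (-2883 - ½*(-7))/984940 = (-2883 + 7/2)*(1/984940) = -5759/2*1/984940 = -5759/1969880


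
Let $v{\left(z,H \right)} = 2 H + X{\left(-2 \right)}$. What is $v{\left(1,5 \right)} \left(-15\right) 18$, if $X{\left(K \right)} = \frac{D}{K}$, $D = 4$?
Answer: $-2160$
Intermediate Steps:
$X{\left(K \right)} = \frac{4}{K}$
$v{\left(z,H \right)} = -2 + 2 H$ ($v{\left(z,H \right)} = 2 H + \frac{4}{-2} = 2 H + 4 \left(- \frac{1}{2}\right) = 2 H - 2 = -2 + 2 H$)
$v{\left(1,5 \right)} \left(-15\right) 18 = \left(-2 + 2 \cdot 5\right) \left(-15\right) 18 = \left(-2 + 10\right) \left(-15\right) 18 = 8 \left(-15\right) 18 = \left(-120\right) 18 = -2160$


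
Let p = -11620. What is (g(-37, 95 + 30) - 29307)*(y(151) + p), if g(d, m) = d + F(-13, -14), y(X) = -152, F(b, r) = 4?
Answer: 345390480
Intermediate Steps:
g(d, m) = 4 + d (g(d, m) = d + 4 = 4 + d)
(g(-37, 95 + 30) - 29307)*(y(151) + p) = ((4 - 37) - 29307)*(-152 - 11620) = (-33 - 29307)*(-11772) = -29340*(-11772) = 345390480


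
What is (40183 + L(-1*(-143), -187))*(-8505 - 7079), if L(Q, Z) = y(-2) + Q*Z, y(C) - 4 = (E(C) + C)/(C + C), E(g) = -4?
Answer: -209565840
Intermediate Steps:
y(C) = 4 + (-4 + C)/(2*C) (y(C) = 4 + (-4 + C)/(C + C) = 4 + (-4 + C)/((2*C)) = 4 + (-4 + C)*(1/(2*C)) = 4 + (-4 + C)/(2*C))
L(Q, Z) = 11/2 + Q*Z (L(Q, Z) = (9/2 - 2/(-2)) + Q*Z = (9/2 - 2*(-½)) + Q*Z = (9/2 + 1) + Q*Z = 11/2 + Q*Z)
(40183 + L(-1*(-143), -187))*(-8505 - 7079) = (40183 + (11/2 - 1*(-143)*(-187)))*(-8505 - 7079) = (40183 + (11/2 + 143*(-187)))*(-15584) = (40183 + (11/2 - 26741))*(-15584) = (40183 - 53471/2)*(-15584) = (26895/2)*(-15584) = -209565840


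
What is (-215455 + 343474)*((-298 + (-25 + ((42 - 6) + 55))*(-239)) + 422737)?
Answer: 52060846635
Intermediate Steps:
(-215455 + 343474)*((-298 + (-25 + ((42 - 6) + 55))*(-239)) + 422737) = 128019*((-298 + (-25 + (36 + 55))*(-239)) + 422737) = 128019*((-298 + (-25 + 91)*(-239)) + 422737) = 128019*((-298 + 66*(-239)) + 422737) = 128019*((-298 - 15774) + 422737) = 128019*(-16072 + 422737) = 128019*406665 = 52060846635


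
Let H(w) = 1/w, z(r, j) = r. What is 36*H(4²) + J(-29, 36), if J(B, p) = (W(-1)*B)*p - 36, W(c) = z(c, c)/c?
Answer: -4311/4 ≈ -1077.8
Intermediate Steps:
W(c) = 1 (W(c) = c/c = 1)
J(B, p) = -36 + B*p (J(B, p) = (1*B)*p - 36 = B*p - 36 = -36 + B*p)
36*H(4²) + J(-29, 36) = 36/(4²) + (-36 - 29*36) = 36/16 + (-36 - 1044) = 36*(1/16) - 1080 = 9/4 - 1080 = -4311/4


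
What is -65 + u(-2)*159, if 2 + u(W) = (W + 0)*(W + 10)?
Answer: -2927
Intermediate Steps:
u(W) = -2 + W*(10 + W) (u(W) = -2 + (W + 0)*(W + 10) = -2 + W*(10 + W))
-65 + u(-2)*159 = -65 + (-2 + (-2)**2 + 10*(-2))*159 = -65 + (-2 + 4 - 20)*159 = -65 - 18*159 = -65 - 2862 = -2927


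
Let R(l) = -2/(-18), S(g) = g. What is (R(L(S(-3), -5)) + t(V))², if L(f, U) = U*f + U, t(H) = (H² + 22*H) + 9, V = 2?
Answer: 264196/81 ≈ 3261.7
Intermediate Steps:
t(H) = 9 + H² + 22*H
L(f, U) = U + U*f
R(l) = ⅑ (R(l) = -2*(-1/18) = ⅑)
(R(L(S(-3), -5)) + t(V))² = (⅑ + (9 + 2² + 22*2))² = (⅑ + (9 + 4 + 44))² = (⅑ + 57)² = (514/9)² = 264196/81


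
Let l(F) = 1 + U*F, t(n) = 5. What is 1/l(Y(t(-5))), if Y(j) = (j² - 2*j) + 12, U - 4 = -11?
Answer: -1/188 ≈ -0.0053191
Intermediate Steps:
U = -7 (U = 4 - 11 = -7)
Y(j) = 12 + j² - 2*j
l(F) = 1 - 7*F
1/l(Y(t(-5))) = 1/(1 - 7*(12 + 5² - 2*5)) = 1/(1 - 7*(12 + 25 - 10)) = 1/(1 - 7*27) = 1/(1 - 189) = 1/(-188) = -1/188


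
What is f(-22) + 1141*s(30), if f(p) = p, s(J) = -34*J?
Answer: -1163842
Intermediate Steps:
f(-22) + 1141*s(30) = -22 + 1141*(-34*30) = -22 + 1141*(-1020) = -22 - 1163820 = -1163842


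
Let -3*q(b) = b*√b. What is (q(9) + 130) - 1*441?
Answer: -320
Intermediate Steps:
q(b) = -b^(3/2)/3 (q(b) = -b*√b/3 = -b^(3/2)/3)
(q(9) + 130) - 1*441 = (-9^(3/2)/3 + 130) - 1*441 = (-⅓*27 + 130) - 441 = (-9 + 130) - 441 = 121 - 441 = -320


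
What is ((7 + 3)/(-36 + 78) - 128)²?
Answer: 7198489/441 ≈ 16323.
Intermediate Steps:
((7 + 3)/(-36 + 78) - 128)² = (10/42 - 128)² = (10*(1/42) - 128)² = (5/21 - 128)² = (-2683/21)² = 7198489/441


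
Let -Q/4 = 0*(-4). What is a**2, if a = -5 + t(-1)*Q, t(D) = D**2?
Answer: 25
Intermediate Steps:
Q = 0 (Q = -0*(-4) = -4*0 = 0)
a = -5 (a = -5 + (-1)**2*0 = -5 + 1*0 = -5 + 0 = -5)
a**2 = (-5)**2 = 25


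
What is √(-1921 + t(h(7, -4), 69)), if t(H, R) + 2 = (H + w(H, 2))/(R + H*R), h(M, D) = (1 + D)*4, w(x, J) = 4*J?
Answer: I*√1107800727/759 ≈ 43.852*I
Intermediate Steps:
h(M, D) = 4 + 4*D
t(H, R) = -2 + (8 + H)/(R + H*R) (t(H, R) = -2 + (H + 4*2)/(R + H*R) = -2 + (H + 8)/(R + H*R) = -2 + (8 + H)/(R + H*R))
√(-1921 + t(h(7, -4), 69)) = √(-1921 + (8 + (4 + 4*(-4)) - 2*69 - 2*(4 + 4*(-4))*69)/(69*(1 + (4 + 4*(-4))))) = √(-1921 + (8 + (4 - 16) - 138 - 2*(4 - 16)*69)/(69*(1 + (4 - 16)))) = √(-1921 + (8 - 12 - 138 - 2*(-12)*69)/(69*(1 - 12))) = √(-1921 + (1/69)*(8 - 12 - 138 + 1656)/(-11)) = √(-1921 + (1/69)*(-1/11)*1514) = √(-1921 - 1514/759) = √(-1459553/759) = I*√1107800727/759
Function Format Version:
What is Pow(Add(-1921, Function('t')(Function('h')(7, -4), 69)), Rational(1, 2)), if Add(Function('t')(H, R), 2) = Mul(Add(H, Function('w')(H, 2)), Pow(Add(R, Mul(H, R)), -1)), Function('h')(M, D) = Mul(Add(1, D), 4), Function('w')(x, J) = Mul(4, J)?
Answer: Mul(Rational(1, 759), I, Pow(1107800727, Rational(1, 2))) ≈ Mul(43.852, I)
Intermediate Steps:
Function('h')(M, D) = Add(4, Mul(4, D))
Function('t')(H, R) = Add(-2, Mul(Pow(Add(R, Mul(H, R)), -1), Add(8, H))) (Function('t')(H, R) = Add(-2, Mul(Add(H, Mul(4, 2)), Pow(Add(R, Mul(H, R)), -1))) = Add(-2, Mul(Add(H, 8), Pow(Add(R, Mul(H, R)), -1))) = Add(-2, Mul(Add(8, H), Pow(Add(R, Mul(H, R)), -1))) = Add(-2, Mul(Pow(Add(R, Mul(H, R)), -1), Add(8, H))))
Pow(Add(-1921, Function('t')(Function('h')(7, -4), 69)), Rational(1, 2)) = Pow(Add(-1921, Mul(Pow(69, -1), Pow(Add(1, Add(4, Mul(4, -4))), -1), Add(8, Add(4, Mul(4, -4)), Mul(-2, 69), Mul(-2, Add(4, Mul(4, -4)), 69)))), Rational(1, 2)) = Pow(Add(-1921, Mul(Rational(1, 69), Pow(Add(1, Add(4, -16)), -1), Add(8, Add(4, -16), -138, Mul(-2, Add(4, -16), 69)))), Rational(1, 2)) = Pow(Add(-1921, Mul(Rational(1, 69), Pow(Add(1, -12), -1), Add(8, -12, -138, Mul(-2, -12, 69)))), Rational(1, 2)) = Pow(Add(-1921, Mul(Rational(1, 69), Pow(-11, -1), Add(8, -12, -138, 1656))), Rational(1, 2)) = Pow(Add(-1921, Mul(Rational(1, 69), Rational(-1, 11), 1514)), Rational(1, 2)) = Pow(Add(-1921, Rational(-1514, 759)), Rational(1, 2)) = Pow(Rational(-1459553, 759), Rational(1, 2)) = Mul(Rational(1, 759), I, Pow(1107800727, Rational(1, 2)))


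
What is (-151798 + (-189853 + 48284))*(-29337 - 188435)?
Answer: 63887118324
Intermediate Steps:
(-151798 + (-189853 + 48284))*(-29337 - 188435) = (-151798 - 141569)*(-217772) = -293367*(-217772) = 63887118324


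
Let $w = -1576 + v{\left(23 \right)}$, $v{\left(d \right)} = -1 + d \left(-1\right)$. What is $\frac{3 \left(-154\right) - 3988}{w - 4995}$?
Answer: $\frac{890}{1319} \approx 0.67475$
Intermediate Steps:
$v{\left(d \right)} = -1 - d$
$w = -1600$ ($w = -1576 - 24 = -1600$)
$\frac{3 \left(-154\right) - 3988}{w - 4995} = \frac{3 \left(-154\right) - 3988}{-1600 - 4995} = \frac{-462 - 3988}{-6595} = \left(-4450\right) \left(- \frac{1}{6595}\right) = \frac{890}{1319}$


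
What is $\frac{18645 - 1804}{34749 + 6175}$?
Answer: $\frac{16841}{40924} \approx 0.41152$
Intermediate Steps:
$\frac{18645 - 1804}{34749 + 6175} = \frac{18645 - 1804}{40924} = 16841 \cdot \frac{1}{40924} = \frac{16841}{40924}$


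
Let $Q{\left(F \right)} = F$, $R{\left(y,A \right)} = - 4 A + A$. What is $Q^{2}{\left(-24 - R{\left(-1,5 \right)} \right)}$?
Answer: $81$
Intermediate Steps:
$R{\left(y,A \right)} = - 3 A$
$Q^{2}{\left(-24 - R{\left(-1,5 \right)} \right)} = \left(-24 - \left(-3\right) 5\right)^{2} = \left(-24 - -15\right)^{2} = \left(-24 + 15\right)^{2} = \left(-9\right)^{2} = 81$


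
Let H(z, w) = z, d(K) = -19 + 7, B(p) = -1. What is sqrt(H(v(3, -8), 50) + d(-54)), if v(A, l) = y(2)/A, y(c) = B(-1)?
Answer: I*sqrt(111)/3 ≈ 3.5119*I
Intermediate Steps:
d(K) = -12
y(c) = -1
v(A, l) = -1/A
sqrt(H(v(3, -8), 50) + d(-54)) = sqrt(-1/3 - 12) = sqrt(-37/3) = I*sqrt(111)/3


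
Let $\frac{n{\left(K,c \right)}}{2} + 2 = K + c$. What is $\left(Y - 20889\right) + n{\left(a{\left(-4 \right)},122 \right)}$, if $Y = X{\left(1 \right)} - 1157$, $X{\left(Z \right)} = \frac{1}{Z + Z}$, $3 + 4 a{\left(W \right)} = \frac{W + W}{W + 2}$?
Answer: $-21805$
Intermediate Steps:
$a{\left(W \right)} = - \frac{3}{4} + \frac{W}{2 \left(2 + W\right)}$ ($a{\left(W \right)} = - \frac{3}{4} + \frac{\left(W + W\right) \frac{1}{W + 2}}{4} = - \frac{3}{4} + \frac{2 W \frac{1}{2 + W}}{4} = - \frac{3}{4} + \frac{W}{2 \left(2 + W\right)}$)
$n{\left(K,c \right)} = -4 + 2 K + 2 c$ ($n{\left(K,c \right)} = -4 + 2 \left(K + c\right) = -4 + \left(2 K + 2 c\right) = -4 + 2 K + 2 c$)
$X{\left(Z \right)} = \frac{1}{2 Z}$
$Y = - \frac{2313}{2}$ ($Y = \frac{1}{2 \cdot 1} - 1157 = \frac{1}{2} \cdot 1 - 1157 = \frac{1}{2} - 1157 = - \frac{2313}{2} \approx -1156.5$)
$\left(Y - 20889\right) + n{\left(a{\left(-4 \right)},122 \right)} = \left(- \frac{2313}{2} - 20889\right) + \left(-4 + 2 \frac{-6 - -4}{4 \left(2 - 4\right)} + 2 \cdot 122\right) = - \frac{44091}{2} + \left(-4 + 2 \frac{-6 + 4}{4 \left(-2\right)} + 244\right) = - \frac{44091}{2} + \left(-4 + 2 \cdot \frac{1}{4} \left(- \frac{1}{2}\right) \left(-2\right) + 244\right) = - \frac{44091}{2} + \left(-4 + 2 \cdot \frac{1}{4} + 244\right) = - \frac{44091}{2} + \left(-4 + \frac{1}{2} + 244\right) = - \frac{44091}{2} + \frac{481}{2} = -21805$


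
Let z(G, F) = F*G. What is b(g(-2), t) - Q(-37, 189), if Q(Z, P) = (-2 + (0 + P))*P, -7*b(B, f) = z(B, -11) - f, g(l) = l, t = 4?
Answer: -247419/7 ≈ -35346.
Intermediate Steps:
b(B, f) = f/7 + 11*B/7 (b(B, f) = -(-11*B - f)/7 = -(-f - 11*B)/7 = f/7 + 11*B/7)
Q(Z, P) = P*(-2 + P) (Q(Z, P) = (-2 + P)*P = P*(-2 + P))
b(g(-2), t) - Q(-37, 189) = ((1/7)*4 + (11/7)*(-2)) - 189*(-2 + 189) = (4/7 - 22/7) - 189*187 = -18/7 - 1*35343 = -18/7 - 35343 = -247419/7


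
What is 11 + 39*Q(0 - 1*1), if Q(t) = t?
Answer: -28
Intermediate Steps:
11 + 39*Q(0 - 1*1) = 11 + 39*(0 - 1*1) = 11 + 39*(0 - 1) = 11 + 39*(-1) = 11 - 39 = -28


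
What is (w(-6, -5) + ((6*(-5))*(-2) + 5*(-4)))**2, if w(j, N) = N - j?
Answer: 1681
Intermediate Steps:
(w(-6, -5) + ((6*(-5))*(-2) + 5*(-4)))**2 = ((-5 - 1*(-6)) + ((6*(-5))*(-2) + 5*(-4)))**2 = ((-5 + 6) + (-30*(-2) - 20))**2 = (1 + (60 - 20))**2 = (1 + 40)**2 = 41**2 = 1681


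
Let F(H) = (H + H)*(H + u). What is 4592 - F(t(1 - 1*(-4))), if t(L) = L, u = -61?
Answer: 5152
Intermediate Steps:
F(H) = 2*H*(-61 + H) (F(H) = (H + H)*(H - 61) = (2*H)*(-61 + H) = 2*H*(-61 + H))
4592 - F(t(1 - 1*(-4))) = 4592 - 2*(1 - 1*(-4))*(-61 + (1 - 1*(-4))) = 4592 - 2*(1 + 4)*(-61 + (1 + 4)) = 4592 - 2*5*(-61 + 5) = 4592 - 2*5*(-56) = 4592 - 1*(-560) = 4592 + 560 = 5152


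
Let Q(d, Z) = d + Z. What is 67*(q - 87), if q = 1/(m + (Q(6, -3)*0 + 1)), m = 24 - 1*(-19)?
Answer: -256409/44 ≈ -5827.5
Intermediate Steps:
Q(d, Z) = Z + d
m = 43 (m = 24 + 19 = 43)
q = 1/44 (q = 1/(43 + ((-3 + 6)*0 + 1)) = 1/(43 + (3*0 + 1)) = 1/(43 + (0 + 1)) = 1/(43 + 1) = 1/44 ≈ 0.022727)
67*(q - 87) = 67*(1/44 - 87) = 67*(-3827/44) = -256409/44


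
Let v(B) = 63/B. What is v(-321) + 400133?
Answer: 42814210/107 ≈ 4.0013e+5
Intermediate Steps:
v(-321) + 400133 = 63/(-321) + 400133 = 63*(-1/321) + 400133 = -21/107 + 400133 = 42814210/107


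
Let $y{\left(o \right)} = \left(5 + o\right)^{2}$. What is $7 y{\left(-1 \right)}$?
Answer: $112$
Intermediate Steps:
$7 y{\left(-1 \right)} = 7 \left(5 - 1\right)^{2} = 7 \cdot 4^{2} = 7 \cdot 16 = 112$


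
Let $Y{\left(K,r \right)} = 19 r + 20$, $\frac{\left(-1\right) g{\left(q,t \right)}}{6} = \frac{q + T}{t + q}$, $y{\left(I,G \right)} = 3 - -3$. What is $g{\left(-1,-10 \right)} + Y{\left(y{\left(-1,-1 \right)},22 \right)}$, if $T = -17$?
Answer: $\frac{4710}{11} \approx 428.18$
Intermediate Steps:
$y{\left(I,G \right)} = 6$ ($y{\left(I,G \right)} = 3 + 3 = 6$)
$g{\left(q,t \right)} = - \frac{6 \left(-17 + q\right)}{q + t}$ ($g{\left(q,t \right)} = - 6 \frac{q - 17}{t + q} = - 6 \frac{-17 + q}{q + t} = - \frac{6 \left(-17 + q\right)}{q + t}$)
$Y{\left(K,r \right)} = 20 + 19 r$
$g{\left(-1,-10 \right)} + Y{\left(y{\left(-1,-1 \right)},22 \right)} = \frac{6 \left(17 - -1\right)}{-1 - 10} + \left(20 + 19 \cdot 22\right) = \frac{6 \left(17 + 1\right)}{-11} + \left(20 + 418\right) = 6 \left(- \frac{1}{11}\right) 18 + 438 = - \frac{108}{11} + 438 = \frac{4710}{11}$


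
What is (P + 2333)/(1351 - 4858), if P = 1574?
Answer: -3907/3507 ≈ -1.1141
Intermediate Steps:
(P + 2333)/(1351 - 4858) = (1574 + 2333)/(1351 - 4858) = 3907/(-3507) = 3907*(-1/3507) = -3907/3507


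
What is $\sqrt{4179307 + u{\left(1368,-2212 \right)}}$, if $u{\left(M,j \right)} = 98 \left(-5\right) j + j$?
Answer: $5 \sqrt{210439} \approx 2293.7$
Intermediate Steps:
$u{\left(M,j \right)} = - 489 j$ ($u{\left(M,j \right)} = - 490 j + j = - 489 j$)
$\sqrt{4179307 + u{\left(1368,-2212 \right)}} = \sqrt{4179307 - -1081668} = \sqrt{4179307 + 1081668} = \sqrt{5260975} = 5 \sqrt{210439}$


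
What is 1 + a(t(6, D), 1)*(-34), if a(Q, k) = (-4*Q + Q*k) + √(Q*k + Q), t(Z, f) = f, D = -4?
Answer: -407 - 68*I*√2 ≈ -407.0 - 96.167*I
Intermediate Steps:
a(Q, k) = √(Q + Q*k) - 4*Q + Q*k (a(Q, k) = (-4*Q + Q*k) + √(Q + Q*k) = √(Q + Q*k) - 4*Q + Q*k)
1 + a(t(6, D), 1)*(-34) = 1 + (√(-4*(1 + 1)) - 4*(-4) - 4*1)*(-34) = 1 + (√(-4*2) + 16 - 4)*(-34) = 1 + (√(-8) + 16 - 4)*(-34) = 1 + (2*I*√2 + 16 - 4)*(-34) = 1 + (12 + 2*I*√2)*(-34) = 1 + (-408 - 68*I*√2) = -407 - 68*I*√2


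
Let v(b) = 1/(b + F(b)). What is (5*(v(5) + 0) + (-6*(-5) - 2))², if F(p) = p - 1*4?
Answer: 29929/36 ≈ 831.36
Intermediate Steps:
F(p) = -4 + p (F(p) = p - 4 = -4 + p)
v(b) = 1/(-4 + 2*b) (v(b) = 1/(b + (-4 + b)) = 1/(-4 + 2*b))
(5*(v(5) + 0) + (-6*(-5) - 2))² = (5*(1/(2*(-2 + 5)) + 0) + (-6*(-5) - 2))² = (5*((½)/3 + 0) + (30 - 2))² = (5*((½)*(⅓) + 0) + 28)² = (5*(⅙ + 0) + 28)² = (5*(⅙) + 28)² = (⅚ + 28)² = (173/6)² = 29929/36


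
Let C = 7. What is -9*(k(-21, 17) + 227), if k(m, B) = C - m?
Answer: -2295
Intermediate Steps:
k(m, B) = 7 - m
-9*(k(-21, 17) + 227) = -9*((7 - 1*(-21)) + 227) = -9*((7 + 21) + 227) = -9*(28 + 227) = -9*255 = -2295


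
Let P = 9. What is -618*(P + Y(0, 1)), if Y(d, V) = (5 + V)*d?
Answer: -5562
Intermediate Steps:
Y(d, V) = d*(5 + V)
-618*(P + Y(0, 1)) = -618*(9 + 0*(5 + 1)) = -618*(9 + 0*6) = -618*(9 + 0) = -618*9 = -5562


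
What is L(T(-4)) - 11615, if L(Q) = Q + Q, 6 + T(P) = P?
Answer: -11635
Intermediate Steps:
T(P) = -6 + P
L(Q) = 2*Q
L(T(-4)) - 11615 = 2*(-6 - 4) - 11615 = 2*(-10) - 11615 = -20 - 11615 = -11635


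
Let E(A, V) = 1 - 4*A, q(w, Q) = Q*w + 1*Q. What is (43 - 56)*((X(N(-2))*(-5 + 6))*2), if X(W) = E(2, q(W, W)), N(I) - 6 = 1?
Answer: 182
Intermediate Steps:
N(I) = 7 (N(I) = 6 + 1 = 7)
q(w, Q) = Q + Q*w (q(w, Q) = Q*w + Q = Q + Q*w)
X(W) = -7 (X(W) = 1 - 4*2 = 1 - 8 = -7)
(43 - 56)*((X(N(-2))*(-5 + 6))*2) = (43 - 56)*(-7*(-5 + 6)*2) = -13*(-7*1)*2 = -(-91)*2 = -13*(-14) = 182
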